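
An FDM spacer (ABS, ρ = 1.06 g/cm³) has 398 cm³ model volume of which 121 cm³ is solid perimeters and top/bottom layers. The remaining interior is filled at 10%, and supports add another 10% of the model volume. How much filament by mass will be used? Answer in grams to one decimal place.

Interior volume: 398 − 121 → 277 cm³.
Infill volume: 0.10 × 277 → 27.7 cm³.
Support: 0.10 × 398 → 39.8 cm³.
Deposited volume: 121 + 27.7 + 39.8 → 188.5 cm³.
Mass: 188.5 × 1.06 → 199.81 g.

199.8 g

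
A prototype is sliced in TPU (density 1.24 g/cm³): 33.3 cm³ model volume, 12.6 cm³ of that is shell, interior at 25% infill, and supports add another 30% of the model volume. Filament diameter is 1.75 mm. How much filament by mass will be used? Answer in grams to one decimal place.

34.4 g

Interior volume = 33.3 − 12.6, so 20.7 cm³.
Infill deposited = 0.25 × 20.7 = 5.175 cm³.
Support = 0.30 × 33.3, so 9.99 cm³.
Total extruded = 12.6 + 5.175 + 9.99, so 27.765 cm³.
Mass = 27.765 × 1.24, so 34.4286 g.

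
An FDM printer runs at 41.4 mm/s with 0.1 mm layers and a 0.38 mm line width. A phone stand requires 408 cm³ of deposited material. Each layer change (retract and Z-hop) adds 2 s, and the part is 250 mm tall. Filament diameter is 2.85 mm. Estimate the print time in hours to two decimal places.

73.43 hours

Extrusion cross-section = 0.1 × 0.38, so 0.038 mm².
Path length: 408000 mm³ / 0.038 mm² → 10736842.1 mm.
Time extruding = 10736842.1 / 41.4, so 259344 s.
Layer count = ceil(250 / 0.1) = 2500.
Non-print overhead = 2500 × 2 = 5000 s.
Total = 259344 + 5000 = 264344 s = 73.43 hours.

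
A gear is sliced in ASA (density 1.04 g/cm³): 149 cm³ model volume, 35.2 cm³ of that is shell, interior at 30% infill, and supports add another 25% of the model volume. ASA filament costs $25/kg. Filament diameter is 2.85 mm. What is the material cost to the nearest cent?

Volume inside the shell = 149 − 35.2 = 113.8 cm³.
Infill volume = 0.30 × 113.8, so 34.14 cm³.
Support = 0.25 × 149 = 37.25 cm³.
Total extruded = 35.2 + 34.14 + 37.25, so 106.59 cm³.
Mass = 106.59 × 1.04, so 110.8536 g.
Cost = 110.8536 g / 1000 × $25/kg = $2.77.

$2.77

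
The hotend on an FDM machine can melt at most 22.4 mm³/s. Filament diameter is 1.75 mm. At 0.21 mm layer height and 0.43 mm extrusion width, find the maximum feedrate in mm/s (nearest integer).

Bead cross-section = 0.21 × 0.43, so 0.0903 mm².
Max speed = 22.4 / 0.0903 = 248.06 ≈ 248 mm/s.

248 mm/s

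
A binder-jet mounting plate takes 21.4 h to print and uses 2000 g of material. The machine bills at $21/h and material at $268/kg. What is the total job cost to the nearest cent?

Time charge: 21 × 21.4 → $449.40.
Material charge = 268 × 2000/1000, so $536.00.
Total = 449.40 + 536.00 = $985.40.

$985.40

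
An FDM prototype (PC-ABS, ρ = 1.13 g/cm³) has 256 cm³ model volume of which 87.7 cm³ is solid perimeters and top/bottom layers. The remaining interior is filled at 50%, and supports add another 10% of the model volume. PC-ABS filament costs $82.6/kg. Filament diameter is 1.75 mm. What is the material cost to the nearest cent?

$18.43

Infill region = 256 − 87.7 = 168.3 cm³.
Deposited infill: 0.50 × 168.3 → 84.15 cm³.
Support: 0.10 × 256 → 25.6 cm³.
Deposited volume = 87.7 + 84.15 + 25.6 = 197.45 cm³.
Mass = 197.45 × 1.13, so 223.1185 g.
Cost = 223.1185 g / 1000 × $82.6/kg = $18.43.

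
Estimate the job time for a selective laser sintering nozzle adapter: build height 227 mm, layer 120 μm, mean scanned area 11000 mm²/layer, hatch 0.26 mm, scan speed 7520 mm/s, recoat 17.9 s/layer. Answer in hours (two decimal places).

12.36 hours

Number of layers: 227 / 0.12 → 1892 (rounded up).
Per-layer scan distance = 11000 / 0.26, so 42307.7 mm.
Scan time per layer = 42307.7 / 7520 = 5.626 s.
Time per layer = 5.626 + 17.9 = 23.526 s.
Total: 1892 × 23.526 s = 44511.192 s → 12.36 hours.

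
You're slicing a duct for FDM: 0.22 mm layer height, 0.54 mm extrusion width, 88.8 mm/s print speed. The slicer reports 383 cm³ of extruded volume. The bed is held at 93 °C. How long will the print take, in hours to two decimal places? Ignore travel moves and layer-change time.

Extrusion cross-section = 0.22 × 0.54 = 0.1188 mm².
Toolpath length = 383 cm³ / 0.1188 mm² = 383000 / 0.1188 = 3223905.7 mm.
Time extruding = 3223905.7 / 88.8 = 36305.2 s.
36305.2 s = 10.08 hours.

10.08 hours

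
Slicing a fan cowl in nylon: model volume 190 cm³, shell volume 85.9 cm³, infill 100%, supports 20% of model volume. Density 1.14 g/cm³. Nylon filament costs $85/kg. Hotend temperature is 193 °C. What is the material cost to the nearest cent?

$22.09

Infill region = 190 − 85.9, so 104.1 cm³.
Infill deposited: 1.00 × 104.1 → 104.1 cm³.
Support = 0.20 × 190, so 38 cm³.
Deposited volume = 85.9 + 104.1 + 38, so 228 cm³.
Mass: 228 × 1.14 → 259.92 g.
At $85/kg: 259.92/1000 × 85 = $22.09.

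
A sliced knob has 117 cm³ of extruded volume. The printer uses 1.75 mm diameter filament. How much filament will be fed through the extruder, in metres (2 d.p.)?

Cross-section of 1.75 mm filament: π·(1.75/2)² = 2.4053 mm².
L = 117000 mm³ / 2.4053 mm² = 48642.58 mm, i.e. 48.64 m.

48.64 m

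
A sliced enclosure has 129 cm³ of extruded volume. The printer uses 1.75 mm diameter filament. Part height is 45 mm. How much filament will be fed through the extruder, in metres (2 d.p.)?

Cross-section of 1.75 mm filament: π·(1.75/2)² = 2.4053 mm².
Length = 129 cm³ / 2.4053 mm² = 129000 / 2.4053 = 53631.56 mm = 53.63 m.

53.63 m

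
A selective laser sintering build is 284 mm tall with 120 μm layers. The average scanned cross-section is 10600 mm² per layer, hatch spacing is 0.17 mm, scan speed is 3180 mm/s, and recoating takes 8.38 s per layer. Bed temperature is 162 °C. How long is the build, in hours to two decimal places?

Layer count = ceil(284 / 0.12) = 2367.
Per-layer scan distance = 10600 / 0.17 = 62352.9 mm.
Scan time per layer = 62352.9 / 3180 = 19.6078 s.
Layer cycle: 19.6078 + 8.38 → 27.9878 s.
2367 layers × 27.9878 s/layer = 66247.1226 s, i.e. 18.40 hours.

18.40 hours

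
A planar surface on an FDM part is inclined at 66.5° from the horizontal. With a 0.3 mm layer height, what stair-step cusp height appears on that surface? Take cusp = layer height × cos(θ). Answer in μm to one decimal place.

Cusp = layer height × cos(66.5°) = 0.3 × 0.3987 = 0.11961 mm = 119.6 μm.

119.6 μm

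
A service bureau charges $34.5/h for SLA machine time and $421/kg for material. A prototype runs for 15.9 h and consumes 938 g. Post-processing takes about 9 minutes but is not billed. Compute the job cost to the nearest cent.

$943.45

Machine cost = 34.5 × 15.9 = $548.55.
Material charge: 421 × 938/1000 → $394.898.
Job cost: 548.55 + 394.898 = 943.448 ≈ $943.45.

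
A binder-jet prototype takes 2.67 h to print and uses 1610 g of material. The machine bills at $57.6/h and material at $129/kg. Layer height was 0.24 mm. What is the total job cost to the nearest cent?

$361.48

Time charge = 57.6 × 2.67 = $153.792.
Feedstock cost: 129 × 1610/1000 → $207.69.
Total = 153.792 + 207.69 = 361.482 ≈ $361.48.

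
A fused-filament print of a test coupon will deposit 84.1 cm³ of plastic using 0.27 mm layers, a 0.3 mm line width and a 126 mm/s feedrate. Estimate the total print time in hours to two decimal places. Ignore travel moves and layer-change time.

2.29 hours

Extrusion cross-section = 0.27 × 0.3 = 0.081 mm².
Toolpath length = 84.1 cm³ / 0.081 mm² = 84100 / 0.081 = 1038271.6 mm.
Extrusion time = 1038271.6 / 126 = 8240.3 s.
8240.3 s = 2.29 hours.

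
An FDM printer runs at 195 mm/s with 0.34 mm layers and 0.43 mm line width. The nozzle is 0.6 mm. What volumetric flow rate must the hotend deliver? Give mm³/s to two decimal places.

28.51

Extrusion cross-section: 0.34 × 0.43 → 0.1462 mm².
Q = v·A = 195 × 0.1462 = 28.51 mm³/s.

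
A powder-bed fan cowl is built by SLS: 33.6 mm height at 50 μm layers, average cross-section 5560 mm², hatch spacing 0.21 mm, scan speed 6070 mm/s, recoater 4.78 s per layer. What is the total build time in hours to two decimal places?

1.71 hours

Layer count = ceil(33.6 / 0.05) = 672.
Scan path per layer = 5560 / 0.21 = 26476.2 mm.
Per-layer scan time = 26476.2 / 6070, so 4.3618 s.
Per-layer time = 4.3618 + 4.78, so 9.1418 s.
Build time = 672 × 9.1418 = 6143.2896 s = 1.71 hours.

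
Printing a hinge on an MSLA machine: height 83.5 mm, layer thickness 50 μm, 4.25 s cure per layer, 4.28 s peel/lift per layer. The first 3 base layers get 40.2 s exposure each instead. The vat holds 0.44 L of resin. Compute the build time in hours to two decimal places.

Number of layers: 83.5 / 0.05 → 1670 (rounded up).
Base layers: 3 × (40.2 + 4.28) → 133.44 s.
Normal layers = 1667 × (4.25 + 4.28) = 14219.51 s.
Total = 133.44 + 14219.51 = 14352.95 s = 3.99 hours.

3.99 hours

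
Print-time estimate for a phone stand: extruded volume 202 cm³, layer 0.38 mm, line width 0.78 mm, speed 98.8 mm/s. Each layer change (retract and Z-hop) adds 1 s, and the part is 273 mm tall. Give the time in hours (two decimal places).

Extrusion cross-section = 0.38 × 0.78, so 0.2964 mm².
Total extruded path = 202000/0.2964 = 681511.5 mm.
Print-move time = 681511.5 / 98.8, so 6897.9 s.
Layers = ⌈273/0.38⌉ = 719.
Non-print overhead: 719 × 1 → 719 s.
Total = 6897.9 + 719 = 7616.9 s = 2.12 hours.

2.12 hours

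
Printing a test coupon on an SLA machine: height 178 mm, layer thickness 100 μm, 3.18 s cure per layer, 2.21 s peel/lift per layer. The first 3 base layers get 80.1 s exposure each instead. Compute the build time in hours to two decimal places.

2.73 hours

Number of layers: 178 / 0.1 → 1780 (rounded up).
Base layers: 3 × (80.1 + 2.21) → 246.93 s.
Regular layers: 1777 × (3.18 + 2.21) → 9578.03 s.
Total = 246.93 + 9578.03 = 9824.96 s = 2.73 hours.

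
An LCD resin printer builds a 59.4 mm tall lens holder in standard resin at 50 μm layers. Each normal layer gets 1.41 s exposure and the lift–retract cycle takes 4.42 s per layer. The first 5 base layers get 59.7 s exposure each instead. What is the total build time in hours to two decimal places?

Number of layers: 59.4 / 0.05 → 1188 (rounded up).
Burn-in layers = 5 × (59.7 + 4.42) = 320.6 s.
Regular layers = 1183 × (1.41 + 4.42) = 6896.89 s.
Total = 320.6 + 6896.89 = 7217.49 s = 2.00 hours.

2.00 hours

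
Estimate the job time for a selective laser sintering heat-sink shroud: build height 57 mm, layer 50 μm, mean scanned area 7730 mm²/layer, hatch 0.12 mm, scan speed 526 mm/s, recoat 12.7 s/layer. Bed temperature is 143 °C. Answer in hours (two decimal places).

42.80 hours

Layer count = ceil(57 / 0.05) = 1140.
Scan path per layer: 7730 / 0.12 → 64416.7 mm.
Scan time per layer = 64416.7 / 526, so 122.4652 s.
Per-layer time = 122.4652 + 12.7 = 135.1652 s.
Build time = 1140 × 135.1652 = 154088.328 s = 42.80 hours.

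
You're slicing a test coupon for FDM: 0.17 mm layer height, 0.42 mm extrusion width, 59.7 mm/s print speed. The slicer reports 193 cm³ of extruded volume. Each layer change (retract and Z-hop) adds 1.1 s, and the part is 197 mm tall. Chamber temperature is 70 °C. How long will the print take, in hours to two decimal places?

Bead cross-section: 0.17 × 0.42 → 0.0714 mm².
Toolpath length = 193 cm³ / 0.0714 mm² = 193000 / 0.0714 = 2703081.2 mm.
Print-move time = 2703081.2 / 59.7, so 45277.7 s.
Layer count = ceil(197 / 0.17) = 1159.
Z-hop total: 1159 × 1.1 → 1274.9 s.
Total = 45277.7 + 1274.9 = 46552.6 s = 12.93 hours.

12.93 hours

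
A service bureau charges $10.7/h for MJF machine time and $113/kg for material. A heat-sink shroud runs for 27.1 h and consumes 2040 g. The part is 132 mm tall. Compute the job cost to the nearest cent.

$520.49

Machine-time cost = 10.7 × 27.1 = $289.97.
Material charge: 113 × 2040/1000 → $230.52.
Job cost: 289.97 + 230.52 = $520.49.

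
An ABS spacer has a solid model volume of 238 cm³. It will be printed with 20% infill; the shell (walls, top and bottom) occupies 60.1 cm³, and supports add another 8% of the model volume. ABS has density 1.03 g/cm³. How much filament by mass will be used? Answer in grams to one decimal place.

118.2 g

Interior volume = 238 − 60.1, so 177.9 cm³.
Infill volume = 0.20 × 177.9, so 35.58 cm³.
Support = 0.08 × 238 = 19.04 cm³.
Total extruded: 60.1 + 35.58 + 19.04 → 114.72 cm³.
Mass: 114.72 × 1.03 → 118.1616 g.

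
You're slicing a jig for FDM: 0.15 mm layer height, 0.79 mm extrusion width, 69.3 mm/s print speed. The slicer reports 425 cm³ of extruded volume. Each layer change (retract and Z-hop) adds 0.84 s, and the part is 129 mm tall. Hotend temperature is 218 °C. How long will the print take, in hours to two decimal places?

14.58 hours

Bead cross-section = 0.15 × 0.79 = 0.1185 mm².
Toolpath length = 425 cm³ / 0.1185 mm² = 425000 / 0.1185 = 3586497.9 mm.
Time extruding = 3586497.9 / 69.3 = 51753.2 s.
Layer count = ceil(129 / 0.15) = 860.
Z-hop total = 860 × 0.84, so 722.4 s.
Total = 51753.2 + 722.4 = 52475.6 s = 14.58 hours.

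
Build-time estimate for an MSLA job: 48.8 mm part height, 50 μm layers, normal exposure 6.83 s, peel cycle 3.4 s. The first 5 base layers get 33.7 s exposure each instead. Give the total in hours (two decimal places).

Number of layers: 48.8 / 0.05 → 976 (rounded up).
Bottom layers: 5 × (33.7 + 3.4) → 185.5 s.
Normal layers = 971 × (6.83 + 3.4), so 9933.33 s.
Total = 185.5 + 9933.33 = 10118.83 s = 2.81 hours.

2.81 hours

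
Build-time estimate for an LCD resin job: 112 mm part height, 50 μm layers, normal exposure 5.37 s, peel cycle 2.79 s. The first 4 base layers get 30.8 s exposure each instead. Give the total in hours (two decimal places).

Layers = ⌈112/0.05⌉ = 2240.
Bottom layers: 4 × (30.8 + 2.79) → 134.36 s.
Normal layers = 2236 × (5.37 + 2.79) = 18245.76 s.
Total = 134.36 + 18245.76 = 18380.12 s = 5.11 hours.

5.11 hours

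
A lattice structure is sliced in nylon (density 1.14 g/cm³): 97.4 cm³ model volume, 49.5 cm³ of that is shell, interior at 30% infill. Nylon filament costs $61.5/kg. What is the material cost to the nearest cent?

Interior volume = 97.4 − 49.5 = 47.9 cm³.
Deposited infill: 0.30 × 47.9 → 14.37 cm³.
Total extruded = 49.5 + 14.37 = 63.87 cm³.
Mass = 63.87 × 1.14 = 72.8118 g.
At $61.5/kg: 72.8118/1000 × 61.5 = $4.48.

$4.48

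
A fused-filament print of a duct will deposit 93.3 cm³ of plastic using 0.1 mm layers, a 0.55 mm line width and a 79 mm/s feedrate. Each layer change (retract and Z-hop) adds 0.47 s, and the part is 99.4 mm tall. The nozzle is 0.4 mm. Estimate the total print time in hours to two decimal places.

Line area: 0.1 × 0.55 → 0.055 mm².
Total extruded path = 93300/0.055 = 1696363.6 mm.
Extrusion time = 1696363.6 / 79 = 21473 s.
Layers = ⌈99.4/0.1⌉ = 994.
Layer-change overhead = 994 × 0.47, so 467.18 s.
Total = 21473 + 467.18 = 21940.18 s = 6.09 hours.

6.09 hours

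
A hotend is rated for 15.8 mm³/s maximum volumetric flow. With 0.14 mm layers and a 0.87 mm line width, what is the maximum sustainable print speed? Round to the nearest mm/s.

130 mm/s

A: 0.14 × 0.87 → 0.1218 mm².
Max speed = 15.8 / 0.1218 = 129.72 ≈ 130 mm/s.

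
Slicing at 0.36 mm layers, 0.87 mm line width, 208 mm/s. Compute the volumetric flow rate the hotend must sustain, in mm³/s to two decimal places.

65.15

Bead cross-section = 0.36 × 0.87, so 0.3132 mm².
Q = v·A = 208 × 0.3132 = 65.15 mm³/s.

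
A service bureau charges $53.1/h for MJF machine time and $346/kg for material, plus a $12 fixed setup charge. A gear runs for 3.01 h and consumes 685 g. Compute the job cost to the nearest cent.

$408.84

Machine-time cost: 53.1 × 3.01 → $159.831.
Material charge = 346 × 685/1000, so $237.01.
Adding setup: 159.831 + 237.01 + 12 → 408.841 ≈ $408.84.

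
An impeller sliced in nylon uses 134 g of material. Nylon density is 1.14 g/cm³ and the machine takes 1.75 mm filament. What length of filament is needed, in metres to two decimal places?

Volume = 134 g / 1.14 g·cm⁻³ = 117.5439 cm³ = 117543.9 mm³.
Filament cross-section = π × (1.75/2)² = 2.4053 mm².
Length = 117543.9 / 2.4053 = 48868.71 mm = 48.87 m.

48.87 m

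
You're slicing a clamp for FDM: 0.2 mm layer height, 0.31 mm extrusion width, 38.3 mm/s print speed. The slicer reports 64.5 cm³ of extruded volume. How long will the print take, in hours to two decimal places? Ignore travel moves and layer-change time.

Extrusion cross-section = 0.2 × 0.31, so 0.062 mm².
Total extruded path = 64500/0.062 = 1040322.6 mm.
Print-move time: 1040322.6 / 38.3 → 27162.5 s.
In the requested units: 27162.5 s = 7.55 hours.

7.55 hours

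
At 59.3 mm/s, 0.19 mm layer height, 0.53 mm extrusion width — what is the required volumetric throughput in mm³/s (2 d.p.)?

5.97

Bead cross-section = 0.19 × 0.53, so 0.1007 mm².
Volumetric flow = 59.3 × 0.1007 = 5.97 mm³/s.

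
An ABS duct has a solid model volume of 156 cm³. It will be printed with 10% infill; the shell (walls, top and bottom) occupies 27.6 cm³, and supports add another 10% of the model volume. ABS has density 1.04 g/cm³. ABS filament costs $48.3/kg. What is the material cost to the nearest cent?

$2.82

Interior volume = 156 − 27.6, so 128.4 cm³.
Infill deposited = 0.10 × 128.4, so 12.84 cm³.
Support: 0.10 × 156 → 15.6 cm³.
Total printed volume = 27.6 + 12.84 + 15.6 = 56.04 cm³.
Mass = 56.04 × 1.04, so 58.2816 g.
Cost = 58.2816 g / 1000 × $48.3/kg = $2.82.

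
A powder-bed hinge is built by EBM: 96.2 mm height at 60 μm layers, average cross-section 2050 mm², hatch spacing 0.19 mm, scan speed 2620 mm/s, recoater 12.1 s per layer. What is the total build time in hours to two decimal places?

7.23 hours

Number of layers: 96.2 / 0.06 → 1604 (rounded up).
Hatch length per layer: 2050 / 0.19 → 10789.5 mm.
Beam time per layer: 10789.5 / 2620 → 4.1181 s.
Per-layer time = 4.1181 + 12.1, so 16.2181 s.
1604 layers × 16.2181 s/layer = 26013.8324 s, i.e. 7.23 hours.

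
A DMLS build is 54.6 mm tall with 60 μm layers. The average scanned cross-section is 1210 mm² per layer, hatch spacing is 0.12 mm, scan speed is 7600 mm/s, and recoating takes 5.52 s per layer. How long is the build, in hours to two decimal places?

Layers = ⌈54.6/0.06⌉ = 910.
Scan path per layer: 1210 / 0.12 → 10083.3 mm.
Laser time per layer = 10083.3 / 7600, so 1.3268 s.
Time per layer = 1.3268 + 5.52 = 6.8468 s.
910 layers × 6.8468 s/layer = 6230.588 s, i.e. 1.73 hours.

1.73 hours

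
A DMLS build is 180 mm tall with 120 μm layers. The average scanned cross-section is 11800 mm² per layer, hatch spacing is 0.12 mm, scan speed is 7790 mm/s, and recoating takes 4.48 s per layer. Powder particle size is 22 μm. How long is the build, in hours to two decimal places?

Layer count = ceil(180 / 0.12) = 1500.
Hatch length per layer: 11800 / 0.12 → 98333.3 mm.
Per-layer scan time = 98333.3 / 7790, so 12.623 s.
Per-layer time = 12.623 + 4.48, so 17.103 s.
Build time = 1500 × 17.103 = 25654.5 s = 7.13 hours.

7.13 hours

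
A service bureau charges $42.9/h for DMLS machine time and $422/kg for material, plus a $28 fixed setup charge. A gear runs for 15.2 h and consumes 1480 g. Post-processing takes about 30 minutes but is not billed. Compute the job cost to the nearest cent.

Machine cost = 42.9 × 15.2 = $652.08.
Material charge: 422 × 1480/1000 → $624.56.
Total = 652.08 + 624.56 + 28 = $1304.64.

$1304.64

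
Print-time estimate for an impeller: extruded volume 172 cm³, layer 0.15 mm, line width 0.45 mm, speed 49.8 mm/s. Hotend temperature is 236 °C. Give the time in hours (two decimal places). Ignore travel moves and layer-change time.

14.21 hours

Line area = 0.15 × 0.45, so 0.0675 mm².
Toolpath length = 172 cm³ / 0.0675 mm² = 172000 / 0.0675 = 2548148.1 mm.
Time extruding = 2548148.1 / 49.8, so 51167.6 s.
That's 51167.6 s → 14.21 hours.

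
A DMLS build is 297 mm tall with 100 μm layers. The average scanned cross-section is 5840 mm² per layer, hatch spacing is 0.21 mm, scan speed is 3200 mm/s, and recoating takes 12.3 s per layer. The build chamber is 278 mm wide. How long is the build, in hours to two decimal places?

17.32 hours

Layer count = ceil(297 / 0.1) = 2970.
Scan path per layer = 5840 / 0.21, so 27809.5 mm.
Per-layer scan time = 27809.5 / 3200 = 8.6905 s.
Per-layer time = 8.6905 + 12.3 = 20.9905 s.
Total: 2970 × 20.9905 s = 62341.785 s → 17.32 hours.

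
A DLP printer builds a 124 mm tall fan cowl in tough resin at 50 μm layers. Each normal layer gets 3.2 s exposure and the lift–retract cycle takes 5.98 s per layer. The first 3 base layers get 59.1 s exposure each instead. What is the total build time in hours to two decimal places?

Layer count = ceil(124 / 0.05) = 2480.
Bottom layers = 3 × (59.1 + 5.98) = 195.24 s.
Regular layers = 2477 × (3.2 + 5.98), so 22738.86 s.
Sum: 195.24 + 22738.86 = 22934.1 s → 6.37 hours.

6.37 hours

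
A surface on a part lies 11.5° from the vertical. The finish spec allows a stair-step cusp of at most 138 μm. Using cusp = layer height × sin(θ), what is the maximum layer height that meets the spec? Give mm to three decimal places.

0.692 mm

t = h_c / sin θ = 0.138 / 0.1994 = 0.692 mm.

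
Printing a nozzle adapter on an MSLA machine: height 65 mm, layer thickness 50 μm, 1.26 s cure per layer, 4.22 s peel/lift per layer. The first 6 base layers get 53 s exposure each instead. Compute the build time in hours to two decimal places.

Number of layers: 65 / 0.05 → 1300 (rounded up).
Bottom layers = 6 × (53 + 4.22) = 343.32 s.
Remaining layers = 1294 × (1.26 + 4.22) = 7091.12 s.
Total = 343.32 + 7091.12 = 7434.44 s = 2.07 hours.

2.07 hours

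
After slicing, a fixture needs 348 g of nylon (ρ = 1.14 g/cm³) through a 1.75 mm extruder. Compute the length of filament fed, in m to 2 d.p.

126.91 m

Extruded volume: 348/1.14 = 305.2632 cm³ (305263.2 mm³).
Cross-section of 1.75 mm filament: π·(1.75/2)² = 2.4053 mm².
L = V/A = 305263.2/2.4053 = 126912.73 mm → 126.91 m.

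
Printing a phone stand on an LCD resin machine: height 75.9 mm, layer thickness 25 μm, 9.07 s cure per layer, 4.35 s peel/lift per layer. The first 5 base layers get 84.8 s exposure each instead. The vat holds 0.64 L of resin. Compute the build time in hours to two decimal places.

Number of layers: 75.9 / 0.025 → 3036 (rounded up).
Burn-in layers: 5 × (84.8 + 4.35) → 445.75 s.
Normal layers: 3031 × (9.07 + 4.35) → 40676.02 s.
Total = 445.75 + 40676.02 = 41121.77 s = 11.42 hours.

11.42 hours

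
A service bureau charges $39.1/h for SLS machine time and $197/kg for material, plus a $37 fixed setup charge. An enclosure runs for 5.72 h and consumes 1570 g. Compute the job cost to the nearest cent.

$569.94

Time charge = 39.1 × 5.72 = $223.652.
Material cost: 197 × 1570/1000 → $309.29.
Adding setup: 223.652 + 309.29 + 37 → 569.942 ≈ $569.94.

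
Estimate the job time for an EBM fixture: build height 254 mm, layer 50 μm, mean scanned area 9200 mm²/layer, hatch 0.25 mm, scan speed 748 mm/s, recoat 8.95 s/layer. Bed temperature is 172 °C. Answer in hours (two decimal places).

Number of layers: 254 / 0.05 → 5080 (rounded up).
Per-layer scan distance = 9200 / 0.25 = 36800 mm.
Per-layer scan time = 36800 / 748, so 49.1979 s.
Time per layer: 49.1979 + 8.95 → 58.1479 s.
Build time = 5080 × 58.1479 = 295391.332 s = 82.05 hours.

82.05 hours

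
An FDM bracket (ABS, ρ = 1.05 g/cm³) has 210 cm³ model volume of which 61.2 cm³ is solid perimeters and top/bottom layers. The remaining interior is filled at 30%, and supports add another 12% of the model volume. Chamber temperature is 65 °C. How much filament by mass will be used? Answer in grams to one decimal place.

137.6 g

Infill region = 210 − 61.2, so 148.8 cm³.
Infill deposited = 0.30 × 148.8, so 44.64 cm³.
Support = 0.12 × 210, so 25.2 cm³.
Deposited volume: 61.2 + 44.64 + 25.2 → 131.04 cm³.
Mass = 131.04 × 1.05 = 137.592 g.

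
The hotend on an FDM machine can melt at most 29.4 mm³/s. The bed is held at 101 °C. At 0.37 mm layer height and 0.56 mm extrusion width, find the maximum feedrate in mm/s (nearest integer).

142 mm/s

Extrusion cross-section = 0.37 × 0.56, so 0.2072 mm².
v_max = Q/A = 29.4/0.2072 = 141.89 mm/s → 142 mm/s.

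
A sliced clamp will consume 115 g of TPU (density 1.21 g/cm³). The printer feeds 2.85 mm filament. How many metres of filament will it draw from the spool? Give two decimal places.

Volume = 115 g / 1.21 g·cm⁻³ = 95.0413 cm³ = 95041.3 mm³.
Filament cross-section = π × (2.85/2)² = 6.3794 mm².
Length = 95041.3 / 6.3794 = 14898.16 mm = 14.90 m.

14.90 m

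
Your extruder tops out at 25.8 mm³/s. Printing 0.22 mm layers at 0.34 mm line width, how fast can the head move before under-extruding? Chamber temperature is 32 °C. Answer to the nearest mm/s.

Extrusion cross-section = 0.22 × 0.34, so 0.0748 mm².
v_max = Q/A = 25.8/0.0748 = 344.92 mm/s → 345 mm/s.

345 mm/s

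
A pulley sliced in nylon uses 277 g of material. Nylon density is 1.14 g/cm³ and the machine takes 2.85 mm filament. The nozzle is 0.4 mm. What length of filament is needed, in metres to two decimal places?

38.09 m

Extruded volume: 277/1.14 = 242.9825 cm³ (242982.5 mm³).
Filament cross-section = π × (2.85/2)² = 6.3794 mm².
Length = 242982.5 / 6.3794 = 38088.61 mm = 38.09 m.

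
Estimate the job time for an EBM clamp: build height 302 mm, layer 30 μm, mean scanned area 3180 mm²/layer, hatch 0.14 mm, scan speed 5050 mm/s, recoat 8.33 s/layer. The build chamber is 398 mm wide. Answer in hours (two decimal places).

Number of layers: 302 / 0.03 → 10067 (rounded up).
Scan path per layer: 3180 / 0.14 → 22714.3 mm.
Scan time per layer = 22714.3 / 5050 = 4.4979 s.
Layer cycle = 4.4979 + 8.33, so 12.8279 s.
10067 layers × 12.8279 s/layer = 129138.4693 s, i.e. 35.87 hours.

35.87 hours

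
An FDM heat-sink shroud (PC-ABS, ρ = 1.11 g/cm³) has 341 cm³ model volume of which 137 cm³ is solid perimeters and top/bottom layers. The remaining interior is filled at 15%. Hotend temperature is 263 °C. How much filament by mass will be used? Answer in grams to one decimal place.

Interior volume = 341 − 137, so 204 cm³.
Infill deposited = 0.15 × 204, so 30.6 cm³.
Total printed volume = 137 + 30.6, so 167.6 cm³.
Mass = 167.6 × 1.11 = 186.036 g.

186.0 g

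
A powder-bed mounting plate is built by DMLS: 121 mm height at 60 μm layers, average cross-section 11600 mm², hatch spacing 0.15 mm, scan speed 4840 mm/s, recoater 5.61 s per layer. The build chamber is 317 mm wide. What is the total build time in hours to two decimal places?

12.10 hours

Layer count = ceil(121 / 0.06) = 2017.
Scan path per layer: 11600 / 0.15 → 77333.3 mm.
Laser time per layer = 77333.3 / 4840, so 15.978 s.
Layer cycle: 15.978 + 5.61 → 21.588 s.
Total: 2017 × 21.588 s = 43542.996 s → 12.10 hours.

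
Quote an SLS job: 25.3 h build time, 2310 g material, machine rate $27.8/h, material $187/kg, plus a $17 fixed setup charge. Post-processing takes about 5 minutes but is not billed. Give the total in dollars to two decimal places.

$1152.31

Time charge = 27.8 × 25.3, so $703.34.
Material cost = 187 × 2310/1000 = $431.97.
Adding setup: 703.34 + 431.97 + 17 → $1152.31.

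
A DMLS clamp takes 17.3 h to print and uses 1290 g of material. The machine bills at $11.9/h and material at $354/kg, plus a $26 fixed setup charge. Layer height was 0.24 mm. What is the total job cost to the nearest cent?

$688.53

Machine cost = 11.9 × 17.3, so $205.87.
Feedstock cost = 354 × 1290/1000 = $456.66.
Adding setup: 205.87 + 456.66 + 26 → $688.53.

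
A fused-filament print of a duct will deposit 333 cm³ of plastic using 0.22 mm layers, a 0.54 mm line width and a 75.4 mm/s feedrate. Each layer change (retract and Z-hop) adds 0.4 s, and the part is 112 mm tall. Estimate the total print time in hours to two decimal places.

10.38 hours

Extrusion cross-section = 0.22 × 0.54 = 0.1188 mm².
Toolpath length = 333 cm³ / 0.1188 mm² = 333000 / 0.1188 = 2803030.3 mm.
Extrusion time = 2803030.3 / 75.4 = 37175.5 s.
Layer count = ceil(112 / 0.22) = 510.
Non-print overhead = 510 × 0.4, so 204 s.
Altogether 37175.5 + 204 = 37379.5 s, i.e. 10.38 hours.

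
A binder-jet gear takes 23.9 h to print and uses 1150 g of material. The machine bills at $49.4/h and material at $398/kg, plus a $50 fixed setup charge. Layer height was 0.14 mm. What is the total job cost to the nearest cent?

$1688.36

Machine cost: 49.4 × 23.9 → $1180.66.
Material charge = 398 × 1150/1000, so $457.70.
Total = 1180.66 + 457.70 + 50 = $1688.36.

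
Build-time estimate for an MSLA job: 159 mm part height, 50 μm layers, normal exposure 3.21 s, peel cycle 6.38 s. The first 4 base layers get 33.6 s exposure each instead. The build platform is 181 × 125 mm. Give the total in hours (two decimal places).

Number of layers: 159 / 0.05 → 3180 (rounded up).
Bottom layers: 4 × (33.6 + 6.38) → 159.92 s.
Remaining layers: 3176 × (3.21 + 6.38) → 30457.84 s.
Sum: 159.92 + 30457.84 = 30617.76 s → 8.50 hours.

8.50 hours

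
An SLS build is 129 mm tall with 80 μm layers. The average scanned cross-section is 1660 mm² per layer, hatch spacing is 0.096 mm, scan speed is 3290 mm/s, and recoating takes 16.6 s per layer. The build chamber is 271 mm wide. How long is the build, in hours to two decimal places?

9.79 hours

Layers = ⌈129/0.08⌉ = 1613.
Hatch length per layer = 1660 / 0.096, so 17291.7 mm.
Scan time per layer = 17291.7 / 3290 = 5.2558 s.
Time per layer = 5.2558 + 16.6 = 21.8558 s.
1613 layers × 21.8558 s/layer = 35253.4054 s, i.e. 9.79 hours.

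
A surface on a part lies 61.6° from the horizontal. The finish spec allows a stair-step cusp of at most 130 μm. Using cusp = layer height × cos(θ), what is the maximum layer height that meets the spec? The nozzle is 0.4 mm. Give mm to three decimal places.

Layer height = cusp / cos(61.6°) = 0.13 / 0.4756 = 0.273 mm.

0.273 mm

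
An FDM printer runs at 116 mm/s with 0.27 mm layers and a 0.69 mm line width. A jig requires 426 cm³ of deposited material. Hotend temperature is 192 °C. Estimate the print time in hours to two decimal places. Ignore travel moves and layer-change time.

5.48 hours

Extrusion cross-section: 0.27 × 0.69 → 0.1863 mm².
Path length: 426000 mm³ / 0.1863 mm² → 2286634.5 mm.
Time extruding = 2286634.5 / 116, so 19712.4 s.
That's 19712.4 s → 5.48 hours.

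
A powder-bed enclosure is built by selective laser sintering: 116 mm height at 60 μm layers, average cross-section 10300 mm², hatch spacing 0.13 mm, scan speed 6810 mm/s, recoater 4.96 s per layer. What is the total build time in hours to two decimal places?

Layers = ⌈116/0.06⌉ = 1934.
Per-layer scan distance = 10300 / 0.13 = 79230.8 mm.
Laser time per layer: 79230.8 / 6810 → 11.6345 s.
Per-layer time = 11.6345 + 4.96, so 16.5945 s.
Total: 1934 × 16.5945 s = 32093.763 s → 8.91 hours.

8.91 hours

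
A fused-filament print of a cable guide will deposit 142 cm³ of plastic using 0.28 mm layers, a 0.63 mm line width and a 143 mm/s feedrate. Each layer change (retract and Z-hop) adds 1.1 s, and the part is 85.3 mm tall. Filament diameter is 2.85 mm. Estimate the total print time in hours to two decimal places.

Extrusion cross-section: 0.28 × 0.63 → 0.1764 mm².
Total extruded path = 142000/0.1764 = 804988.7 mm.
Time extruding: 804988.7 / 143 → 5629.3 s.
Number of layers: 85.3 / 0.28 → 305 (rounded up).
Layer-change overhead = 305 × 1.1, so 335.5 s.
Altogether 5629.3 + 335.5 = 5964.8 s, i.e. 1.66 hours.

1.66 hours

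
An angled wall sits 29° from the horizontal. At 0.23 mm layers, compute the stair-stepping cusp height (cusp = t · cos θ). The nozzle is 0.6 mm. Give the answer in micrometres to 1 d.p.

cos(29°) = 0.8746, so cusp = 0.23 × 0.8746 = 0.201158 mm → 201.2 μm.

201.2 μm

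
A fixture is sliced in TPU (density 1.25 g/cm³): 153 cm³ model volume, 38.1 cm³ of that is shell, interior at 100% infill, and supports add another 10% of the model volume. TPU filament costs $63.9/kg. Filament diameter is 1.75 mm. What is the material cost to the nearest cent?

$13.44

Interior volume: 153 − 38.1 → 114.9 cm³.
Infill deposited = 1.00 × 114.9, so 114.9 cm³.
Support = 0.10 × 153 = 15.3 cm³.
Total printed volume = 38.1 + 114.9 + 15.3 = 168.3 cm³.
Mass = 168.3 × 1.25 = 210.375 g.
At $63.9/kg: 210.375/1000 × 63.9 = $13.44.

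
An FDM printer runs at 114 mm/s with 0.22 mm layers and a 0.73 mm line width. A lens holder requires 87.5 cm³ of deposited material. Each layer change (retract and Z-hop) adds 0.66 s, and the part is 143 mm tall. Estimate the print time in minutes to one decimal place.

Extrusion cross-section = 0.22 × 0.73, so 0.1606 mm².
Toolpath length = 87.5 cm³ / 0.1606 mm² = 87500 / 0.1606 = 544831.9 mm.
Extrusion time = 544831.9 / 114 = 4779.2 s.
Number of layers: 143 / 0.22 → 650 (rounded up).
Non-print overhead = 650 × 0.66 = 429 s.
Total = 4779.2 + 429 = 5208.2 s = 86.8 minutes.

86.8 minutes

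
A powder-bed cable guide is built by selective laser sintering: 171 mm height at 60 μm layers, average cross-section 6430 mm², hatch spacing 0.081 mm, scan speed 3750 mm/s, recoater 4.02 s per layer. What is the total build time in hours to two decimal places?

19.94 hours

Layer count = ceil(171 / 0.06) = 2850.
Hatch length per layer: 6430 / 0.081 → 79382.7 mm.
Laser time per layer = 79382.7 / 3750 = 21.1687 s.
Layer cycle = 21.1687 + 4.02 = 25.1887 s.
Build time = 2850 × 25.1887 = 71787.795 s = 19.94 hours.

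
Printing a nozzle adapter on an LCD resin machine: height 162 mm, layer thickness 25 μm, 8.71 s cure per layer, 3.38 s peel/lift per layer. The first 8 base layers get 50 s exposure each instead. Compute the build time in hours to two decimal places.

Layers = ⌈162/0.025⌉ = 6480.
Burn-in layers: 8 × (50 + 3.38) → 427.04 s.
Remaining layers = 6472 × (8.71 + 3.38), so 78246.48 s.
Total = 427.04 + 78246.48 = 78673.52 s = 21.85 hours.

21.85 hours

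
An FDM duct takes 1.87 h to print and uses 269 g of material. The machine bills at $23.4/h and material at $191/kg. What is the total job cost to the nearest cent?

$95.14

Machine-time cost = 23.4 × 1.87, so $43.758.
Material cost = 191 × 269/1000 = $51.379.
Job cost: 43.758 + 51.379 = 95.137 ≈ $95.14.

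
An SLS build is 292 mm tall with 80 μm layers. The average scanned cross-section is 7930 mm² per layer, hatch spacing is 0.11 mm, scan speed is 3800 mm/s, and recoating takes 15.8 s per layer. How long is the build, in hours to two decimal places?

Number of layers: 292 / 0.08 → 3650 (rounded up).
Hatch length per layer = 7930 / 0.11, so 72090.9 mm.
Scan time per layer: 72090.9 / 3800 → 18.9713 s.
Time per layer: 18.9713 + 15.8 → 34.7713 s.
Total: 3650 × 34.7713 s = 126915.245 s → 35.25 hours.

35.25 hours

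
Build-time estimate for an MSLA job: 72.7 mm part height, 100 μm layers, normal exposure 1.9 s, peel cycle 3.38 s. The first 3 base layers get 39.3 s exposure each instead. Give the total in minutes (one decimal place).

Number of layers: 72.7 / 0.1 → 727 (rounded up).
Base layers = 3 × (39.3 + 3.38), so 128.04 s.
Regular layers: 724 × (1.9 + 3.38) → 3822.72 s.
Sum: 128.04 + 3822.72 = 3950.76 s → 65.8 minutes.

65.8 minutes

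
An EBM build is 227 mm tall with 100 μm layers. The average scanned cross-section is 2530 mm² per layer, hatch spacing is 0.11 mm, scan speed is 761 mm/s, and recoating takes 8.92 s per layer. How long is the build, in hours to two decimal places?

Layer count = ceil(227 / 0.1) = 2270.
Scan path per layer = 2530 / 0.11 = 23000 mm.
Scan time per layer = 23000 / 761, so 30.2234 s.
Per-layer time = 30.2234 + 8.92 = 39.1434 s.
2270 layers × 39.1434 s/layer = 88855.518 s, i.e. 24.68 hours.

24.68 hours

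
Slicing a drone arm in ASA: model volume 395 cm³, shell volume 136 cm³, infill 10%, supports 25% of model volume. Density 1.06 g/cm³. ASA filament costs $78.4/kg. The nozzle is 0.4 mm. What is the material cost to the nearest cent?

$21.66

Volume inside the shell = 395 − 136, so 259 cm³.
Infill volume: 0.10 × 259 → 25.9 cm³.
Support: 0.25 × 395 → 98.75 cm³.
Deposited volume: 136 + 25.9 + 98.75 → 260.65 cm³.
Mass: 260.65 × 1.06 → 276.289 g.
At $78.4/kg: 276.289/1000 × 78.4 = $21.66.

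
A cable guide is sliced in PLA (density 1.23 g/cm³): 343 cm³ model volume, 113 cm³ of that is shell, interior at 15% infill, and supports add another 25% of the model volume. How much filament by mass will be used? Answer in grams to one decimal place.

286.9 g

Interior volume = 343 − 113 = 230 cm³.
Infill deposited = 0.15 × 230 = 34.5 cm³.
Support: 0.25 × 343 → 85.75 cm³.
Deposited volume = 113 + 34.5 + 85.75, so 233.25 cm³.
Mass: 233.25 × 1.23 → 286.8975 g.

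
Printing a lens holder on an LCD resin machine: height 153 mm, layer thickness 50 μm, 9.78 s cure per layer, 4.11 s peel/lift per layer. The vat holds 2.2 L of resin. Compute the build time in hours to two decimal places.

Layer count = ceil(153 / 0.05) = 3060.
Cycle time = 9.78 + 4.11 = 13.89 s.
Build time: 3060 × 13.89 s = 42503.4 s, i.e. 11.81 hours.

11.81 hours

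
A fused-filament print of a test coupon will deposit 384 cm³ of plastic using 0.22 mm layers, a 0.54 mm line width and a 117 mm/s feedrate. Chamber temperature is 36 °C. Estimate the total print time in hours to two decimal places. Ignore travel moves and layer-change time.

7.67 hours

Bead cross-section = 0.22 × 0.54 = 0.1188 mm².
Toolpath length = 384 cm³ / 0.1188 mm² = 384000 / 0.1188 = 3232323.2 mm.
Time extruding = 3232323.2 / 117 = 27626.7 s.
Converting: 27626.7 s = 7.67 hours.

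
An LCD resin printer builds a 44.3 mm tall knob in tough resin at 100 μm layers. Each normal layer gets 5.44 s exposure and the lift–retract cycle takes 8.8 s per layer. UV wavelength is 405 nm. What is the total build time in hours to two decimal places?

1.75 hours

Number of layers: 44.3 / 0.1 → 443 (rounded up).
Each layer takes = 5.44 + 8.8, so 14.24 s.
Total = 443 × 14.24 = 6308.32 s = 1.75 hours.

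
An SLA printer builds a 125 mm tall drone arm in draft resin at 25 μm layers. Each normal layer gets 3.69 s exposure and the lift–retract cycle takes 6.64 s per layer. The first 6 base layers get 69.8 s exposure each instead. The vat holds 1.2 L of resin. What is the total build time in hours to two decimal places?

14.46 hours

Layer count = ceil(125 / 0.025) = 5000.
Burn-in layers = 6 × (69.8 + 6.64) = 458.64 s.
Remaining layers = 4994 × (3.69 + 6.64) = 51588.02 s.
Sum: 458.64 + 51588.02 = 52046.66 s → 14.46 hours.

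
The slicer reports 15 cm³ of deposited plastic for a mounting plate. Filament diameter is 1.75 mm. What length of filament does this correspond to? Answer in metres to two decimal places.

6.24 m

Cross-section of 1.75 mm filament: π·(1.75/2)² = 2.4053 mm².
Length = 15 cm³ / 2.4053 mm² = 15000 / 2.4053 = 6236.23 mm = 6.24 m.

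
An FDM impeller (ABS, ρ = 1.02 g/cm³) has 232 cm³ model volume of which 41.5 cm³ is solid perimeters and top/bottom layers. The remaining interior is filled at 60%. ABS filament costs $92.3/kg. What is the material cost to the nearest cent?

$14.67

Volume inside the shell = 232 − 41.5 = 190.5 cm³.
Infill volume = 0.60 × 190.5, so 114.3 cm³.
Total extruded = 41.5 + 114.3, so 155.8 cm³.
Mass = 155.8 × 1.02 = 158.916 g.
Cost = 158.916 g / 1000 × $92.3/kg = $14.67.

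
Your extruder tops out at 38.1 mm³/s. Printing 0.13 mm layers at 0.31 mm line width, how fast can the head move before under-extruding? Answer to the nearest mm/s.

945 mm/s

Bead cross-section: 0.13 × 0.31 → 0.0403 mm².
Max speed = 38.1 / 0.0403 = 945.41 ≈ 945 mm/s.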